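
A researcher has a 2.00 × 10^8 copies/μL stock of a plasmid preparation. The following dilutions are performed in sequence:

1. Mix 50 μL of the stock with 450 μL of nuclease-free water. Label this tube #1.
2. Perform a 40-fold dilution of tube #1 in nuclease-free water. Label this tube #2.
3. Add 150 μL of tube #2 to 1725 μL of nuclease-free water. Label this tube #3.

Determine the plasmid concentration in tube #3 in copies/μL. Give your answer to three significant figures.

4.00 × 10^4 copies/μL

Step 1: 50 μL + 450 μL = 500 μL total → factor 500/50 = 10
Step 2: 40-fold → factor 40
Step 3: 150 μL + 1725 μL = 1875 μL total → factor 1875/150 = 12.5
Overall dilution factor = 10 × 40 × 12.5 = 5000
Final = 2.00 × 10^8 copies/μL / 5000 = 4.00 × 10^4 copies/μL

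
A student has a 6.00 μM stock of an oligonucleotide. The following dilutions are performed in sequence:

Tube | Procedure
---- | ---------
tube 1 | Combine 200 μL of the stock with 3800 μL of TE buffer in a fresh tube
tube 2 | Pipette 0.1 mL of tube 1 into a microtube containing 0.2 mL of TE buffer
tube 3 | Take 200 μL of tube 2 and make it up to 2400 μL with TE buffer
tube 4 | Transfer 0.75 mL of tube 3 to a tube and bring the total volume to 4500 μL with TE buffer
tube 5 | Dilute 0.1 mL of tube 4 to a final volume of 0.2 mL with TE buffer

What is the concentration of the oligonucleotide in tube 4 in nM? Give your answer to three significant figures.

1.39 nM

Step 1: 200 μL + 3800 μL = 4000 μL total → factor 4000/200 = 20
Step 2: 0.1 mL + 0.2 mL = 0.3 mL total → factor 0.3/0.1 = 3
Step 3: 200 μL brought to 2400 μL → factor 2400/200 = 12
Step 4: 0.75 mL brought to 4500 μL → factor 4.5/0.75 = 6
Dilution factor through tube 4 = 20 × 3 × 12 × 6 = 4320
[tube 4] = 6.00 μM / 4320 = 0.001389 μM = 1.39 nM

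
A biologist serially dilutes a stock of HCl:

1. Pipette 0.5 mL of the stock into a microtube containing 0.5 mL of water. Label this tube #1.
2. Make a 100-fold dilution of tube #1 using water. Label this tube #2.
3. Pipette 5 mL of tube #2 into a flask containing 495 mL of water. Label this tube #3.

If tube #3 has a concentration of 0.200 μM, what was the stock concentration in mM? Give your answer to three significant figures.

Step 1: 0.5 mL + 0.5 mL = 1 mL total → factor 1/0.5 = 2
Step 2: 100-fold → factor 100
Step 3: 5 mL + 495 mL = 500 mL total → factor 500/5 = 100
Overall dilution factor = 2 × 100 × 100 = 20000
Stock = 0.200 μM × 20000 = 4000 μM = 4.00 mM

4.00 mM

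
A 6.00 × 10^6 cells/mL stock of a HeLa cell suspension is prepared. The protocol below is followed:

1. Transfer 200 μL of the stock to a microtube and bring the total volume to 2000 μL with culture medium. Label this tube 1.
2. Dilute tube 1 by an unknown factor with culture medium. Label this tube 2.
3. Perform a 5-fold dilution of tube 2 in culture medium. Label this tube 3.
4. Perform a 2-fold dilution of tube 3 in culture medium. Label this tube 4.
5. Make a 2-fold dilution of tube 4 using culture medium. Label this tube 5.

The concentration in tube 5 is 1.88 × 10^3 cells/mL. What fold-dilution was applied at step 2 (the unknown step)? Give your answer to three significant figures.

16.0-fold

Step 1: 200 μL brought to 2000 μL → factor 2000/200 = 10
Step 2: unknown factor x
Step 3: 5-fold → factor 5
Step 4: 2-fold → factor 2
Step 5: 2-fold → factor 2
Product of known-step factors = 200
Overall factor = 6.00 × 10^6 cells/mL / (1.88 × 10^3 cells/mL) = 3191.5
x = 3191.5 / 200 = 16.0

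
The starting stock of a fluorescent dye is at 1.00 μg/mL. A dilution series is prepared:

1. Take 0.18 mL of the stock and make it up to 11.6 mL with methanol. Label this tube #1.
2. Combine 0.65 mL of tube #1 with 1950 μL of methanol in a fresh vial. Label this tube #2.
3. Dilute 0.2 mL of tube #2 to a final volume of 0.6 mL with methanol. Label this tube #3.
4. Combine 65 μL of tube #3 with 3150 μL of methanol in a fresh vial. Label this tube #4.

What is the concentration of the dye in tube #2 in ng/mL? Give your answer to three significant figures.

Step 1: 0.18 mL brought to 11.6 mL → factor 11.6/0.18 = 64.444
Step 2: 0.65 mL + 1950 μL = 2.6 mL total → factor 2.6/0.65 = 4
Dilution factor through tube #2 = 64.444 × 4 = 257.78
[tube #2] = 1.00 μg/mL / 257.78 = 0.003879 μg/mL = 3.88 ng/mL

3.88 ng/mL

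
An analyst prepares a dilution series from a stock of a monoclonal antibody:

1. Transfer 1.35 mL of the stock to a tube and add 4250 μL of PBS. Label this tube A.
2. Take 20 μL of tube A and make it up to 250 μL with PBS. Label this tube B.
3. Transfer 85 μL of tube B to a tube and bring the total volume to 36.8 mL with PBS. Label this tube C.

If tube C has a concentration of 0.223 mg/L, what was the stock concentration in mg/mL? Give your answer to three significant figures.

5.01 mg/mL

Step 1: 1.35 mL + 4250 μL = 5.6 mL total → factor 5.6/1.35 = 4.1481
Step 2: 20 μL brought to 250 μL → factor 250/20 = 12.5
Step 3: 85 μL brought to 36.8 mL → factor 36800/85 = 432.94
Overall dilution factor = 4.1481 × 12.5 × 432.94 = 22449
Stock = 0.223 mg/L × 22449 = 5006 mg/L = 5.01 mg/mL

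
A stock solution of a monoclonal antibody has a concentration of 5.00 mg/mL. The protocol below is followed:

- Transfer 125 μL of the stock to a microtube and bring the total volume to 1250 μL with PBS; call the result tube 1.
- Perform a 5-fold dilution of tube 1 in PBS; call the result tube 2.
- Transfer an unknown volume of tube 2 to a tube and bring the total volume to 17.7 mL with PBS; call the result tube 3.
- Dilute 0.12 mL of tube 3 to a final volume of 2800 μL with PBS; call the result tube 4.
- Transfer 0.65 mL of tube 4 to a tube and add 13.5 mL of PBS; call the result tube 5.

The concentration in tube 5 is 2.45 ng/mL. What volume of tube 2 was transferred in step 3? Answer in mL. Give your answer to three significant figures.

Step 1: 125 μL brought to 1250 μL → factor 1250/125 = 10
Step 2: 5-fold → factor 5
Step 3: v brought to 17.7 mL → factor = 17.7 mL/v
Step 4: 0.12 mL brought to 2800 μL → factor 2.8/0.12 = 23.333
Step 5: 0.65 mL + 13.5 mL = 14.15 mL total → factor 14.15/0.65 = 21.769
Product of known-step factors = 25397
Overall factor = 5.00 mg/mL / (2.45 ng/mL) = 2.0408 × 10^6
Step-3 factor = 2.0408 × 10^6 / 25397 = 80.355
v = 17.7 mL / 80.355 = 0.220 mL

0.220 mL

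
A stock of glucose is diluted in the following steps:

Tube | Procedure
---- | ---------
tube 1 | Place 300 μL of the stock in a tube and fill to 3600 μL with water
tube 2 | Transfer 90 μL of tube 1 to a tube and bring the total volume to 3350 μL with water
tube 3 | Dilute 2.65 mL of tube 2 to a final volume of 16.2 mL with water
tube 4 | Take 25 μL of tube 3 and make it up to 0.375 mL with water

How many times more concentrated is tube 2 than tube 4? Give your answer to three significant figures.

Step 1: 300 μL brought to 3600 μL → factor 3600/300 = 12
Step 2: 90 μL brought to 3350 μL → factor 3350/90 = 37.222
Step 3: 2.65 mL brought to 16.2 mL → factor 16.2/2.65 = 6.1132
Step 4: 25 μL brought to 0.375 mL → factor 375/25 = 15
Dilution factor to tube 2 = 446.67; to tube 4 = 40958
[tube 2]/[tube 4] = (factor to tube 4)/(factor to tube 2) = 40958/446.67 = 91.7

91.7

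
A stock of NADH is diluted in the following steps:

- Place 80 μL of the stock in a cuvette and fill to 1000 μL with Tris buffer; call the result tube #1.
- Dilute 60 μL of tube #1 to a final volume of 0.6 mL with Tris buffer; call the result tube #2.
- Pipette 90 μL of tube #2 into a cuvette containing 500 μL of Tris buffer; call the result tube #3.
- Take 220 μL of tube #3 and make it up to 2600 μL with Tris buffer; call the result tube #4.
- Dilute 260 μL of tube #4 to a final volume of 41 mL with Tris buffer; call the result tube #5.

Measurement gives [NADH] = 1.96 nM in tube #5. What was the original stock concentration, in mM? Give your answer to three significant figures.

Step 1: 80 μL brought to 1000 μL → factor 1000/80 = 12.5
Step 2: 60 μL brought to 0.6 mL → factor 600/60 = 10
Step 3: 90 μL + 500 μL = 590 μL total → factor 590/90 = 6.5556
Step 4: 220 μL brought to 2600 μL → factor 2600/220 = 11.818
Step 5: 260 μL brought to 41 mL → factor 41000/260 = 157.69
Overall dilution factor = 12.5 × 10 × 6.5556 × 11.818 × 157.69 = 1.5271 × 10^6
Stock = 1.96 nM × 1.5271 × 10^6 = 2.993 × 10^6 nM = 2.99 mM

2.99 mM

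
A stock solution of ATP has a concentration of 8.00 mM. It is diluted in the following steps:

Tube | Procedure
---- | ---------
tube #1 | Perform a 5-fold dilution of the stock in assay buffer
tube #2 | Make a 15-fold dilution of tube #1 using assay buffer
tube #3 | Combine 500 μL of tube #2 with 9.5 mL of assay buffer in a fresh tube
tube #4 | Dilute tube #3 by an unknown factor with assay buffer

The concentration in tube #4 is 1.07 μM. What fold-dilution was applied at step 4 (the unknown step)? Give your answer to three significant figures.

4.98-fold

Step 1: 5-fold → factor 5
Step 2: 15-fold → factor 15
Step 3: 500 μL + 9.5 mL = 10000 μL total → factor 10000/500 = 20
Step 4: unknown factor x
Product of known-step factors = 1500
Overall factor = 8.00 mM / (1.07 μM) = 7476.6
x = 7476.6 / 1500 = 4.98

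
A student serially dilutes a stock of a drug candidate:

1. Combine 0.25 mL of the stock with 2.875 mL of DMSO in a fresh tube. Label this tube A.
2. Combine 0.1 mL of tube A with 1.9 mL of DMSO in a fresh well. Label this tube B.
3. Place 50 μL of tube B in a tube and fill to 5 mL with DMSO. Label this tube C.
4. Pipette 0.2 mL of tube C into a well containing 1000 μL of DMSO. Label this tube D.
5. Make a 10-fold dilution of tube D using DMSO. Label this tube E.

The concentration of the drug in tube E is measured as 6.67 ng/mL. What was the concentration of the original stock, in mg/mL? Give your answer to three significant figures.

Step 1: 0.25 mL + 2.875 mL = 3.125 mL total → factor 3.125/0.25 = 12.5
Step 2: 0.1 mL + 1.9 mL = 2 mL total → factor 2/0.1 = 20
Step 3: 50 μL brought to 5 mL → factor 5000/50 = 100
Step 4: 0.2 mL + 1000 μL = 1.2 mL total → factor 1.2/0.2 = 6
Step 5: 10-fold → factor 10
Overall dilution factor = 12.5 × 20 × 100 × 6 × 10 = 1.5 × 10^6
Stock = 6.67 ng/mL × 1.5 × 10^6 = 1.000 × 10^7 ng/mL = 10.0 mg/mL

10.0 mg/mL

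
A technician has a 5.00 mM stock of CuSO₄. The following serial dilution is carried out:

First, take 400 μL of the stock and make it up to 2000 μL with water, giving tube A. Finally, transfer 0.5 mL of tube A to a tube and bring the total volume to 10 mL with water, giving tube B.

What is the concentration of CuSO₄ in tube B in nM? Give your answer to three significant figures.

Step 1: 400 μL brought to 2000 μL → factor 2000/400 = 5
Step 2: 0.5 mL brought to 10 mL → factor 10/0.5 = 20
Overall dilution factor = 5 × 20 = 100
Final = 5.00 mM / 100 = 0.05000 mM = 5.00 × 10^4 nM

5.00 × 10^4 nM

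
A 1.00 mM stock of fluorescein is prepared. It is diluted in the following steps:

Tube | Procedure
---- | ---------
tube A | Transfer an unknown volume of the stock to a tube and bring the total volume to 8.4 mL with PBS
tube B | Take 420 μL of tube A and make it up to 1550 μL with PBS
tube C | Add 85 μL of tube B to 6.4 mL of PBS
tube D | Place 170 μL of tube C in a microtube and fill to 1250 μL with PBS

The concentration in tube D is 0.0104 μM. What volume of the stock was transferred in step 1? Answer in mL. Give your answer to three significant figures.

Step 1: v brought to 8.4 mL → factor = 8.4 mL/v
Step 2: 420 μL brought to 1550 μL → factor 1550/420 = 3.6905
Step 3: 85 μL + 6.4 mL = 6485 μL total → factor 6485/85 = 76.294
Step 4: 170 μL brought to 1250 μL → factor 1250/170 = 7.3529
Product of known-step factors = 2070.3
Overall factor = 1.00 mM / (0.0104 μM) = 96154
Step-1 factor = 96154 / 2070.3 = 46.444
v = 8.4 mL / 46.444 = 0.181 mL

0.181 mL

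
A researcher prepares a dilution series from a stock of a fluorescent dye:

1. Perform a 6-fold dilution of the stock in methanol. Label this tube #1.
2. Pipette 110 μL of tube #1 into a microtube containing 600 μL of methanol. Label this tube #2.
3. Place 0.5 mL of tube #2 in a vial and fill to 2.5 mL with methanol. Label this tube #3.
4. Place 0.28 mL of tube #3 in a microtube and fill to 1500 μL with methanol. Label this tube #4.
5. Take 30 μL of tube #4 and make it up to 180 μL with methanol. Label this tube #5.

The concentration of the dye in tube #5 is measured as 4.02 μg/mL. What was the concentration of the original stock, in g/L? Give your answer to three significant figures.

25.0 g/L

Step 1: 6-fold → factor 6
Step 2: 110 μL + 600 μL = 710 μL total → factor 710/110 = 6.4545
Step 3: 0.5 mL brought to 2.5 mL → factor 2.5/0.5 = 5
Step 4: 0.28 mL brought to 1500 μL → factor 1.5/0.28 = 5.3571
Step 5: 30 μL brought to 180 μL → factor 180/30 = 6
Overall dilution factor = 6 × 6.4545 × 5 × 5.3571 × 6 = 6224
Stock = 4.02 μg/mL × 6224 = 2.502 × 10^4 μg/mL = 25.0 g/L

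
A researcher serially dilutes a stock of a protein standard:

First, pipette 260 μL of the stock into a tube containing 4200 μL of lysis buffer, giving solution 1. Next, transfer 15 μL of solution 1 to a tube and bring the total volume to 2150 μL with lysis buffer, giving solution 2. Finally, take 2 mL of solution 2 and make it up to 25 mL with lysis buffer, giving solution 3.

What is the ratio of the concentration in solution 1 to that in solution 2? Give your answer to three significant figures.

143

Step 1: 260 μL + 4200 μL = 4460 μL total → factor 4460/260 = 17.154
Step 2: 15 μL brought to 2150 μL → factor 2150/15 = 143.33
Dilution factor to solution 1 = 17.154; to solution 2 = 2458.7
[solution 1]/[solution 2] = (factor to solution 2)/(factor to solution 1) = 2458.7/17.154 = 143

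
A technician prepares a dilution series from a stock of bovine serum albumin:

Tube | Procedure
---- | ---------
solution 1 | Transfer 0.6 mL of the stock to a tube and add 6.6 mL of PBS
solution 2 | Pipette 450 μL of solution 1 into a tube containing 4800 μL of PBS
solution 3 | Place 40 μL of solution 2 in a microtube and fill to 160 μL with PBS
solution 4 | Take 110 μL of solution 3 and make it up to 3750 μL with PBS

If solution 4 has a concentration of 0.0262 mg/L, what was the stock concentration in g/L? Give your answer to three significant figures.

Step 1: 0.6 mL + 6.6 mL = 7.2 mL total → factor 7.2/0.6 = 12
Step 2: 450 μL + 4800 μL = 5250 μL total → factor 5250/450 = 11.667
Step 3: 40 μL brought to 160 μL → factor 160/40 = 4
Step 4: 110 μL brought to 3750 μL → factor 3750/110 = 34.091
Overall dilution factor = 12 × 11.667 × 4 × 34.091 = 19091
Stock = 0.0262 mg/L × 19091 = 500.2 mg/L = 0.500 g/L

0.500 g/L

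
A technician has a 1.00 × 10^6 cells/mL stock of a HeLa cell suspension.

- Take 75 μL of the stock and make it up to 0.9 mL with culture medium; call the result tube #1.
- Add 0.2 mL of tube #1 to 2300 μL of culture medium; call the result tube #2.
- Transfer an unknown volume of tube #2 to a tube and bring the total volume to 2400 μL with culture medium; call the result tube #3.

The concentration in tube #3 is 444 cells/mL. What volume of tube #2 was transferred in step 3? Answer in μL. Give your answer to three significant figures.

Step 1: 75 μL brought to 0.9 mL → factor 900/75 = 12
Step 2: 0.2 mL + 2300 μL = 2.5 mL total → factor 2.5/0.2 = 12.5
Step 3: v brought to 2400 μL → factor = 2400 μL/v
Product of known-step factors = 150
Overall factor = 1.00 × 10^6 cells/mL / (444 cells/mL) = 2252.3
Step-3 factor = 2252.3 / 150 = 15.015
v = 2400 μL / 15.015 = 160 μL

160 μL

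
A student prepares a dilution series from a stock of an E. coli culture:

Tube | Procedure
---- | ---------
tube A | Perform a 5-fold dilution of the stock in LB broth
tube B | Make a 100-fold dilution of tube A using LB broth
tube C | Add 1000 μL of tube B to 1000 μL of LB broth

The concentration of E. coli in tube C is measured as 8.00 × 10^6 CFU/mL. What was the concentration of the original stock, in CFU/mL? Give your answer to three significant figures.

Step 1: 5-fold → factor 5
Step 2: 100-fold → factor 100
Step 3: 1000 μL + 1000 μL = 2000 μL total → factor 2000/1000 = 2
Overall dilution factor = 5 × 100 × 2 = 1000
Stock = 8.00 × 10^6 CFU/mL × 1000 = 8.00 × 10^9 CFU/mL

8.00 × 10^9 CFU/mL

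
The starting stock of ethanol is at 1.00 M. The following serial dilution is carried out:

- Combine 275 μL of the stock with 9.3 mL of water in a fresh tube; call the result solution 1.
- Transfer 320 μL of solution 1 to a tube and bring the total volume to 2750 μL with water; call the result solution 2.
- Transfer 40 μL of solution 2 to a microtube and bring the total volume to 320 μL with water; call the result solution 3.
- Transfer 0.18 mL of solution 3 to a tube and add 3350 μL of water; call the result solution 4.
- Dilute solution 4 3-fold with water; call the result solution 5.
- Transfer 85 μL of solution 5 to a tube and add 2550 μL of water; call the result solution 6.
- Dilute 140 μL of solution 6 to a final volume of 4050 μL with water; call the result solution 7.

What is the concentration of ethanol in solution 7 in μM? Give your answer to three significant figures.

0.00792 μM

Step 1: 275 μL + 9.3 mL = 9575 μL total → factor 9575/275 = 34.818
Step 2: 320 μL brought to 2750 μL → factor 2750/320 = 8.5938
Step 3: 40 μL brought to 320 μL → factor 320/40 = 8
Step 4: 0.18 mL + 3350 μL = 3.53 mL total → factor 3.53/0.18 = 19.611
Step 5: 3-fold → factor 3
Step 6: 85 μL + 2550 μL = 2635 μL total → factor 2635/85 = 31
Step 7: 140 μL brought to 4050 μL → factor 4050/140 = 28.929
Overall dilution factor = 34.818 × 8.5938 × 8 × 19.611 × 3 × 31 × 28.929 = 1.263 × 10^8
Final = 1.00 M / 1.263 × 10^8 = 7.918 × 10^-9 M = 0.00792 μM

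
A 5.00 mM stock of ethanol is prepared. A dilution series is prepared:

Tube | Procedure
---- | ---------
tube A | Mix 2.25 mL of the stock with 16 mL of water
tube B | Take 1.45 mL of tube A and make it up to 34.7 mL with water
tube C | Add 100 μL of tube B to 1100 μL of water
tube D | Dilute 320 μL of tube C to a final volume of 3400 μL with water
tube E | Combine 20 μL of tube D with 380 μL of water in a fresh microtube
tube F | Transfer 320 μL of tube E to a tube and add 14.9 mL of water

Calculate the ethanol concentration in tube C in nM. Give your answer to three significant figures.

Step 1: 2.25 mL + 16 mL = 18.25 mL total → factor 18.25/2.25 = 8.1111
Step 2: 1.45 mL brought to 34.7 mL → factor 34.7/1.45 = 23.931
Step 3: 100 μL + 1100 μL = 1200 μL total → factor 1200/100 = 12
Dilution factor through tube C = 8.1111 × 23.931 × 12 = 2329.3
[tube C] = 5.00 mM / 2329.3 = 0.002147 mM = 2.15 × 10^3 nM

2.15 × 10^3 nM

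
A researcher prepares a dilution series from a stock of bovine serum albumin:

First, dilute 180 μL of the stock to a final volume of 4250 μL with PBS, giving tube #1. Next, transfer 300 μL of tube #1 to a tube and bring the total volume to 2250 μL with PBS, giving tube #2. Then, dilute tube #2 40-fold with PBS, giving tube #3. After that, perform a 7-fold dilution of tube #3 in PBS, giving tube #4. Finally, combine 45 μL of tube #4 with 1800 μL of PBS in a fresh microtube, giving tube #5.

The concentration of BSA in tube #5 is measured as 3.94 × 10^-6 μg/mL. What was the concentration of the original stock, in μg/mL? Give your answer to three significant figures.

Step 1: 180 μL brought to 4250 μL → factor 4250/180 = 23.611
Step 2: 300 μL brought to 2250 μL → factor 2250/300 = 7.5
Step 3: 40-fold → factor 40
Step 4: 7-fold → factor 7
Step 5: 45 μL + 1800 μL = 1845 μL total → factor 1845/45 = 41
Overall dilution factor = 23.611 × 7.5 × 40 × 7 × 41 = 2.0329 × 10^6
Stock = 3.94 × 10^-6 μg/mL × 2.0329 × 10^6 = 8.01 μg/mL

8.01 μg/mL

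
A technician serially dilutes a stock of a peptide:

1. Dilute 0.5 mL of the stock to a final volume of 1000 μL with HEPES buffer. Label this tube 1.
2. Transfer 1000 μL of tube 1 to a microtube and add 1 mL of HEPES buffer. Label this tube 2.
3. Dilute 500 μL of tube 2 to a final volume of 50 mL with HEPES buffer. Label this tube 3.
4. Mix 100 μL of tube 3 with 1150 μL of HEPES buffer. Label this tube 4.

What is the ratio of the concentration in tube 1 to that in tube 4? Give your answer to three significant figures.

2.50 × 10^3

Step 1: 0.5 mL brought to 1000 μL → factor 1/0.5 = 2
Step 2: 1000 μL + 1 mL = 2000 μL total → factor 2000/1000 = 2
Step 3: 500 μL brought to 50 mL → factor 50000/500 = 100
Step 4: 100 μL + 1150 μL = 1250 μL total → factor 1250/100 = 12.5
Dilution factor to tube 1 = 2; to tube 4 = 5000
[tube 1]/[tube 4] = (factor to tube 4)/(factor to tube 1) = 5000/2 = 2.50 × 10^3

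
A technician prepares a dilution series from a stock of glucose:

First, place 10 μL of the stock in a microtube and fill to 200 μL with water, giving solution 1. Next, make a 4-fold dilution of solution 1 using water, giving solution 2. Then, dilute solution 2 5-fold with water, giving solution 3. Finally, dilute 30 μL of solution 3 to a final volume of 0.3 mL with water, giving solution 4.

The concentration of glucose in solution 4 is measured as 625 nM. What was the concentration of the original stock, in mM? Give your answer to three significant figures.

2.50 mM

Step 1: 10 μL brought to 200 μL → factor 200/10 = 20
Step 2: 4-fold → factor 4
Step 3: 5-fold → factor 5
Step 4: 30 μL brought to 0.3 mL → factor 300/30 = 10
Overall dilution factor = 20 × 4 × 5 × 10 = 4000
Stock = 625 nM × 4000 = 2.500 × 10^6 nM = 2.50 mM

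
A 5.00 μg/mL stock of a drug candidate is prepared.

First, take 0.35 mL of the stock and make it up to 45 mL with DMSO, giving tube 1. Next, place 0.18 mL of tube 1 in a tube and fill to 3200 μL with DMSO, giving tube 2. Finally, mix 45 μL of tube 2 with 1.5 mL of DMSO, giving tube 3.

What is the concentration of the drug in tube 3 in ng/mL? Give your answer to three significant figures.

0.0637 ng/mL

Step 1: 0.35 mL brought to 45 mL → factor 45/0.35 = 128.57
Step 2: 0.18 mL brought to 3200 μL → factor 3.2/0.18 = 17.778
Step 3: 45 μL + 1.5 mL = 1545 μL total → factor 1545/45 = 34.333
Overall dilution factor = 128.57 × 17.778 × 34.333 = 78476
Final = 5.00 μg/mL / 78476 = 6.371 × 10^-5 μg/mL = 0.0637 ng/mL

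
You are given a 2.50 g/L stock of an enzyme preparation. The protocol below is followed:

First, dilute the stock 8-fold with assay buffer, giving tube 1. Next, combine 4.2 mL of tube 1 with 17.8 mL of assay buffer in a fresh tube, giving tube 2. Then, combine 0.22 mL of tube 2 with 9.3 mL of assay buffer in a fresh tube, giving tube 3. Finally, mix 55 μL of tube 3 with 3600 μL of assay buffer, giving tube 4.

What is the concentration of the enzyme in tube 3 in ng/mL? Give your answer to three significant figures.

Step 1: 8-fold → factor 8
Step 2: 4.2 mL + 17.8 mL = 22 mL total → factor 22/4.2 = 5.2381
Step 3: 0.22 mL + 9.3 mL = 9.52 mL total → factor 9.52/0.22 = 43.273
Dilution factor through tube 3 = 8 × 5.2381 × 43.273 = 1813.3
[tube 3] = 2.50 g/L / 1813.3 = 0.001379 g/L = 1.38 × 10^3 ng/mL

1.38 × 10^3 ng/mL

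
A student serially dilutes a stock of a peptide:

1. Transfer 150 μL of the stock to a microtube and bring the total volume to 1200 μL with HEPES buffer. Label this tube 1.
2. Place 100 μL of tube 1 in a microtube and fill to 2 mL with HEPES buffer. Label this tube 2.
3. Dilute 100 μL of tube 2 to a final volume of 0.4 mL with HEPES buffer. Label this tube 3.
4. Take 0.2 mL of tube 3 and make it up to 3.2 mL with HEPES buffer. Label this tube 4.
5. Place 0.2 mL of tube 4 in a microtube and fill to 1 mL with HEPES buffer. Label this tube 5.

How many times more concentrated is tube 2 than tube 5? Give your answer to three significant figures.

Step 1: 150 μL brought to 1200 μL → factor 1200/150 = 8
Step 2: 100 μL brought to 2 mL → factor 2000/100 = 20
Step 3: 100 μL brought to 0.4 mL → factor 400/100 = 4
Step 4: 0.2 mL brought to 3.2 mL → factor 3.2/0.2 = 16
Step 5: 0.2 mL brought to 1 mL → factor 1/0.2 = 5
Dilution factor to tube 2 = 160; to tube 5 = 51200
[tube 2]/[tube 5] = (factor to tube 5)/(factor to tube 2) = 51200/160 = 320

320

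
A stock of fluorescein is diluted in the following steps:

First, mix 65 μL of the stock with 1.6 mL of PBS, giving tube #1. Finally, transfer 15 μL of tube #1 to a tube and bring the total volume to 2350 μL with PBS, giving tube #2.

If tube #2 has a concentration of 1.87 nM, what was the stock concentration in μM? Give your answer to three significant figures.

7.50 μM

Step 1: 65 μL + 1.6 mL = 1665 μL total → factor 1665/65 = 25.615
Step 2: 15 μL brought to 2350 μL → factor 2350/15 = 156.67
Overall dilution factor = 25.615 × 156.67 = 4013.1
Stock = 1.87 nM × 4013.1 = 7504 nM = 7.50 μM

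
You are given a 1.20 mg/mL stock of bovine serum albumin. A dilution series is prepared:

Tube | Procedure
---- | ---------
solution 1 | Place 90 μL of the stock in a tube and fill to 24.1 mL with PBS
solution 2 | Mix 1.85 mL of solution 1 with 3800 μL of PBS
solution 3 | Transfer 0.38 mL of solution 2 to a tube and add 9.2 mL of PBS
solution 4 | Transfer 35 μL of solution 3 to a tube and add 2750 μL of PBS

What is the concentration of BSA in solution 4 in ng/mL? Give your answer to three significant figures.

Step 1: 90 μL brought to 24.1 mL → factor 24100/90 = 267.78
Step 2: 1.85 mL + 3800 μL = 5.65 mL total → factor 5.65/1.85 = 3.0541
Step 3: 0.38 mL + 9.2 mL = 9.58 mL total → factor 9.58/0.38 = 25.211
Step 4: 35 μL + 2750 μL = 2785 μL total → factor 2785/35 = 79.571
Overall dilution factor = 267.78 × 3.0541 × 25.211 × 79.571 = 1.6406 × 10^6
Final = 1.20 mg/mL / 1.6406 × 10^6 = 7.315 × 10^-7 mg/mL = 0.731 ng/mL

0.731 ng/mL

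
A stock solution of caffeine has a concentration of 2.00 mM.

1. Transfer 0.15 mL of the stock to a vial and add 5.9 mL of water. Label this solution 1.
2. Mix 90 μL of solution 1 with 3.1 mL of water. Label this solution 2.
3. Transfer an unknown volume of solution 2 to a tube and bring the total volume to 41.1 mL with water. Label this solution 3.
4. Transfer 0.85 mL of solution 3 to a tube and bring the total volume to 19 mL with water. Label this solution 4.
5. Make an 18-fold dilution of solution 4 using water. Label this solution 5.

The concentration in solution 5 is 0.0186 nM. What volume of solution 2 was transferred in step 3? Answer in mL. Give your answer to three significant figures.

Step 1: 0.15 mL + 5.9 mL = 6.05 mL total → factor 6.05/0.15 = 40.333
Step 2: 90 μL + 3.1 mL = 3190 μL total → factor 3190/90 = 35.444
Step 3: v brought to 41.1 mL → factor = 41.1 mL/v
Step 4: 0.85 mL brought to 19 mL → factor 19/0.85 = 22.353
Step 5: 18-fold → factor 18
Product of known-step factors = 5.752 × 10^5
Overall factor = 2.00 mM / (0.0186 nM) = 1.0753 × 10^8
Step-3 factor = 1.0753 × 10^8 / 5.752 × 10^5 = 186.94
v = 41.1 mL / 186.94 = 0.220 mL

0.220 mL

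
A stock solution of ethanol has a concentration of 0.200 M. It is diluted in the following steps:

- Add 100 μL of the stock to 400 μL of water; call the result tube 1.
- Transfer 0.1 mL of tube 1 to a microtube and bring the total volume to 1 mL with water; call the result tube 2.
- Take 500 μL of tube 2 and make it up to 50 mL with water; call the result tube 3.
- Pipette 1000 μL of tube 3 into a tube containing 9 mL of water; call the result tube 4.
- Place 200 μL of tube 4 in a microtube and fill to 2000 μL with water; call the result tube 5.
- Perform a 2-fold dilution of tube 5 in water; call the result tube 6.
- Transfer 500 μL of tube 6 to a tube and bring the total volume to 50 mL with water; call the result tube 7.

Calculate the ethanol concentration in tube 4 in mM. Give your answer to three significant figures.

Step 1: 100 μL + 400 μL = 500 μL total → factor 500/100 = 5
Step 2: 0.1 mL brought to 1 mL → factor 1/0.1 = 10
Step 3: 500 μL brought to 50 mL → factor 50000/500 = 100
Step 4: 1000 μL + 9 mL = 10000 μL total → factor 10000/1000 = 10
Dilution factor through tube 4 = 5 × 10 × 100 × 10 = 50000
[tube 4] = 0.200 M / 50000 = 4.000 × 10^-6 M = 0.00400 mM

0.00400 mM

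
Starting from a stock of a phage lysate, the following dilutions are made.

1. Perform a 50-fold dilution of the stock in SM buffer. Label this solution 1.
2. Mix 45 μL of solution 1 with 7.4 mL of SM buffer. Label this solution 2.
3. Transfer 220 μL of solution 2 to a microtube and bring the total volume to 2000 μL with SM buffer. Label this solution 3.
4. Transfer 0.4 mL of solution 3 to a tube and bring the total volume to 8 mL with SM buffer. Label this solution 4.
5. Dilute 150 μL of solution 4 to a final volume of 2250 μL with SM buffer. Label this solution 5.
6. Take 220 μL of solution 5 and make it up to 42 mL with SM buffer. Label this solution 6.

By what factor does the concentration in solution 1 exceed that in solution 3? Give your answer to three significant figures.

1.50 × 10^3

Step 1: 50-fold → factor 50
Step 2: 45 μL + 7.4 mL = 7445 μL total → factor 7445/45 = 165.44
Step 3: 220 μL brought to 2000 μL → factor 2000/220 = 9.0909
Dilution factor to solution 1 = 50; to solution 3 = 75202
[solution 1]/[solution 3] = (factor to solution 3)/(factor to solution 1) = 75202/50 = 1.50 × 10^3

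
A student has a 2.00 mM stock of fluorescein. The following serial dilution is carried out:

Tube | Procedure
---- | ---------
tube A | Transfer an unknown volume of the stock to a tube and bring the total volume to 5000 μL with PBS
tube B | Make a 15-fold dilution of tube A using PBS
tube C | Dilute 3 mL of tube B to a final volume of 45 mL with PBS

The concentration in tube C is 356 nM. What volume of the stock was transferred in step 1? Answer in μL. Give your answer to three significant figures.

200 μL

Step 1: v brought to 5000 μL → factor = 5000 μL/v
Step 2: 15-fold → factor 15
Step 3: 3 mL brought to 45 mL → factor 45/3 = 15
Product of known-step factors = 225
Overall factor = 2.00 mM / (356 nM) = 5618
Step-1 factor = 5618 / 225 = 24.969
v = 5000 μL / 24.969 = 200 μL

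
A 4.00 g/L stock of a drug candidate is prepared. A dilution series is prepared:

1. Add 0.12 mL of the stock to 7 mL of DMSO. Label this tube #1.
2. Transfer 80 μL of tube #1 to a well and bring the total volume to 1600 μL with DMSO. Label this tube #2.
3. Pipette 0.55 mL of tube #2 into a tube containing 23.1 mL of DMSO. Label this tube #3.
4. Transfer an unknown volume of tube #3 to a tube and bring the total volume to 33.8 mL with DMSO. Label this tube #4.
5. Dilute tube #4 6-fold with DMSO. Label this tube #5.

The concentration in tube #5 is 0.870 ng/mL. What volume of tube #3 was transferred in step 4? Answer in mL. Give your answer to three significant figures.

Step 1: 0.12 mL + 7 mL = 7.12 mL total → factor 7.12/0.12 = 59.333
Step 2: 80 μL brought to 1600 μL → factor 1600/80 = 20
Step 3: 0.55 mL + 23.1 mL = 23.65 mL total → factor 23.65/0.55 = 43
Step 4: v brought to 33.8 mL → factor = 33.8 mL/v
Step 5: 6-fold → factor 6
Product of known-step factors = 3.0616 × 10^5
Overall factor = 4.00 g/L / (0.870 ng/mL) = 4.5977 × 10^6
Step-4 factor = 4.5977 × 10^6 / 3.0616 × 10^5 = 15.017
v = 33.8 mL / 15.017 = 2.25 mL

2.25 mL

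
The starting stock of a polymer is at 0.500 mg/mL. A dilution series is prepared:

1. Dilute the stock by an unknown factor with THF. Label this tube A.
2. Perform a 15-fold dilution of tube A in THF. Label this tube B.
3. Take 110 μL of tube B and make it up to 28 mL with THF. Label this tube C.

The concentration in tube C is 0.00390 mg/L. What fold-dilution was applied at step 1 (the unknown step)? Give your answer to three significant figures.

Step 1: unknown factor x
Step 2: 15-fold → factor 15
Step 3: 110 μL brought to 28 mL → factor 28000/110 = 254.55
Product of known-step factors = 3818.2
Overall factor = 0.500 mg/mL / (0.00390 mg/L) = 1.2821 × 10^5
x = 1.2821 × 10^5 / 3818.2 = 33.6

33.6-fold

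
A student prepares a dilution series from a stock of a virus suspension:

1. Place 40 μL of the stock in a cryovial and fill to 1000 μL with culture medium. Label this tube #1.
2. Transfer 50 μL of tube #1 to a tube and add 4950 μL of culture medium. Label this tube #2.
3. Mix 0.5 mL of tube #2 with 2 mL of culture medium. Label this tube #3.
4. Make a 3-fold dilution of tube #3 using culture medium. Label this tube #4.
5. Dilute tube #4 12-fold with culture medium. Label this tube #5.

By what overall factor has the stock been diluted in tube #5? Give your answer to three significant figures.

4.50 × 10^5

Step 1: 40 μL brought to 1000 μL → factor 1000/40 = 25
Step 2: 50 μL + 4950 μL = 5000 μL total → factor 5000/50 = 100
Step 3: 0.5 mL + 2 mL = 2.5 mL total → factor 2.5/0.5 = 5
Step 4: 3-fold → factor 3
Step 5: 12-fold → factor 12
Overall dilution factor = 25 × 100 × 5 × 3 × 12 = 4.5 × 10^5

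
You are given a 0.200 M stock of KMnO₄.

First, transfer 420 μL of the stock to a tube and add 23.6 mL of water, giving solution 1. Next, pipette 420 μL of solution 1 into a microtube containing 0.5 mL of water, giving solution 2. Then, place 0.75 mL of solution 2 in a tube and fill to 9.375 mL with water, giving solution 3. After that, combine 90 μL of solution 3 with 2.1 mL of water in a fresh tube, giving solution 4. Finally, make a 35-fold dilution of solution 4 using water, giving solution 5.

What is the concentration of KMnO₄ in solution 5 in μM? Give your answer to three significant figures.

0.150 μM

Step 1: 420 μL + 23.6 mL = 24020 μL total → factor 24020/420 = 57.19
Step 2: 420 μL + 0.5 mL = 920 μL total → factor 920/420 = 2.1905
Step 3: 0.75 mL brought to 9.375 mL → factor 9.375/0.75 = 12.5
Step 4: 90 μL + 2.1 mL = 2190 μL total → factor 2190/90 = 24.333
Step 5: 35-fold → factor 35
Overall dilution factor = 57.19 × 2.1905 × 12.5 × 24.333 × 35 = 1.3337 × 10^6
Final = 0.200 M / 1.3337 × 10^6 = 1.500 × 10^-7 M = 0.150 μM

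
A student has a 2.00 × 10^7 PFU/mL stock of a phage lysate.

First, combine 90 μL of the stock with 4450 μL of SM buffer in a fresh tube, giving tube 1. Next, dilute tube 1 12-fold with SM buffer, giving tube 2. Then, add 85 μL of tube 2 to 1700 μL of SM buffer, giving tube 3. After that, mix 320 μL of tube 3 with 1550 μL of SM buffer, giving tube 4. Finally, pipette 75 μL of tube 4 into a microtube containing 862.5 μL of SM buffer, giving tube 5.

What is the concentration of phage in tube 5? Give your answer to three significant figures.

Step 1: 90 μL + 4450 μL = 4540 μL total → factor 4540/90 = 50.444
Step 2: 12-fold → factor 12
Step 3: 85 μL + 1700 μL = 1785 μL total → factor 1785/85 = 21
Step 4: 320 μL + 1550 μL = 1870 μL total → factor 1870/320 = 5.8438
Step 5: 75 μL + 862.5 μL = 937.5 μL total → factor 937.5/75 = 12.5
Overall dilution factor = 50.444 × 12 × 21 × 5.8438 × 12.5 = 9.2857 × 10^5
Final = 2.00 × 10^7 PFU/mL / 9.2857 × 10^5 = 21.5 PFU/mL

21.5 PFU/mL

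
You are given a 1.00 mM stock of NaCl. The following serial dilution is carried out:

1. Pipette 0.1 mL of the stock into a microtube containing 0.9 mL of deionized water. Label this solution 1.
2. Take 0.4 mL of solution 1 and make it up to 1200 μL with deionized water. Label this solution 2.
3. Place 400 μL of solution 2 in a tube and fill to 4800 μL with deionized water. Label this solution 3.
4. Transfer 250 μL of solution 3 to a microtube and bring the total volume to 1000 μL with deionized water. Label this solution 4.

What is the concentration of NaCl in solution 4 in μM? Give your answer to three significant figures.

Step 1: 0.1 mL + 0.9 mL = 1 mL total → factor 1/0.1 = 10
Step 2: 0.4 mL brought to 1200 μL → factor 1.2/0.4 = 3
Step 3: 400 μL brought to 4800 μL → factor 4800/400 = 12
Step 4: 250 μL brought to 1000 μL → factor 1000/250 = 4
Overall dilution factor = 10 × 3 × 12 × 4 = 1440
Final = 1.00 mM / 1440 = 0.0006944 mM = 0.694 μM

0.694 μM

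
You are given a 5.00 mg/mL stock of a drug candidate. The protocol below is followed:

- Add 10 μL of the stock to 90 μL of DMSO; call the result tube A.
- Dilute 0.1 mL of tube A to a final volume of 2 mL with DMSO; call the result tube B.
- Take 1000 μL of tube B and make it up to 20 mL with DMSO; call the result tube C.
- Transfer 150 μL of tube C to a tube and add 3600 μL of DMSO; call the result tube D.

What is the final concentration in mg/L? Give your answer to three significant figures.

Step 1: 10 μL + 90 μL = 100 μL total → factor 100/10 = 10
Step 2: 0.1 mL brought to 2 mL → factor 2/0.1 = 20
Step 3: 1000 μL brought to 20 mL → factor 20000/1000 = 20
Step 4: 150 μL + 3600 μL = 3750 μL total → factor 3750/150 = 25
Overall dilution factor = 10 × 20 × 20 × 25 = 1 × 10^5
Final = 5.00 mg/mL / 1 × 10^5 = 5.000 × 10^-5 mg/mL = 0.0500 mg/L

0.0500 mg/L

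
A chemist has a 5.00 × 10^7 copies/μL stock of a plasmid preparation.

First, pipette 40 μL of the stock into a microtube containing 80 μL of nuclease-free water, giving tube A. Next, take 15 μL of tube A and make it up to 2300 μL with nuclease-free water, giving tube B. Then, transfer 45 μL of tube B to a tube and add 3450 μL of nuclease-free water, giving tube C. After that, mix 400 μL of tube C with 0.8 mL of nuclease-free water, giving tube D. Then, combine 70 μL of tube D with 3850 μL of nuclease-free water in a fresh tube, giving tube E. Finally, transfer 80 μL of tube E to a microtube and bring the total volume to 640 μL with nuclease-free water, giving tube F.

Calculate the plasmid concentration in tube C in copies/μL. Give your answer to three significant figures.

Step 1: 40 μL + 80 μL = 120 μL total → factor 120/40 = 3
Step 2: 15 μL brought to 2300 μL → factor 2300/15 = 153.33
Step 3: 45 μL + 3450 μL = 3495 μL total → factor 3495/45 = 77.667
Dilution factor through tube C = 3 × 153.33 × 77.667 = 35727
[tube C] = 5.00 × 10^7 copies/μL / 35727 = 1.40 × 10^3 copies/μL

1.40 × 10^3 copies/μL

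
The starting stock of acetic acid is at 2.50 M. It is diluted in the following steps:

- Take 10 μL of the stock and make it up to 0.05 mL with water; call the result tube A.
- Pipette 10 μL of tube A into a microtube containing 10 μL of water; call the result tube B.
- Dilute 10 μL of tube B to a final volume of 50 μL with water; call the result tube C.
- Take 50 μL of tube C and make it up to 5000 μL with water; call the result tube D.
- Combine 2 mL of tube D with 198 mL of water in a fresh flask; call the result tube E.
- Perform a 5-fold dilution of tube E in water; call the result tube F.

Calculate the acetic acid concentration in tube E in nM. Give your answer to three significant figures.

Step 1: 10 μL brought to 0.05 mL → factor 50/10 = 5
Step 2: 10 μL + 10 μL = 20 μL total → factor 20/10 = 2
Step 3: 10 μL brought to 50 μL → factor 50/10 = 5
Step 4: 50 μL brought to 5000 μL → factor 5000/50 = 100
Step 5: 2 mL + 198 mL = 200 mL total → factor 200/2 = 100
Dilution factor through tube E = 5 × 2 × 5 × 100 × 100 = 5 × 10^5
[tube E] = 2.50 M / 5 × 10^5 = 5.000 × 10^-6 M = 5.00 × 10^3 nM

5.00 × 10^3 nM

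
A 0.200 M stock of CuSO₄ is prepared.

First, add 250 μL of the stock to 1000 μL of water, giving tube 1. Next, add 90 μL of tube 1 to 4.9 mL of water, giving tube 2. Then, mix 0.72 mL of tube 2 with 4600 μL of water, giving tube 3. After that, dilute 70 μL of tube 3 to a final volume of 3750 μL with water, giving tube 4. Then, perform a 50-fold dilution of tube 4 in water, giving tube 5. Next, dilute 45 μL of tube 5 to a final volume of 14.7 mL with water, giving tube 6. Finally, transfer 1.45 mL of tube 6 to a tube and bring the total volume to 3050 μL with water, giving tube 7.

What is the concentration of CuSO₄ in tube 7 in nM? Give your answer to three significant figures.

0.0530 nM

Step 1: 250 μL + 1000 μL = 1250 μL total → factor 1250/250 = 5
Step 2: 90 μL + 4.9 mL = 4990 μL total → factor 4990/90 = 55.444
Step 3: 0.72 mL + 4600 μL = 5.32 mL total → factor 5.32/0.72 = 7.3889
Step 4: 70 μL brought to 3750 μL → factor 3750/70 = 53.571
Step 5: 50-fold → factor 50
Step 6: 45 μL brought to 14.7 mL → factor 14700/45 = 326.67
Step 7: 1.45 mL brought to 3050 μL → factor 3.05/1.45 = 2.1034
Overall dilution factor = 5 × 55.444 × 7.3889 × 53.571 × 50 × 326.67 × 2.1034 = 3.77 × 10^9
Final = 0.200 M / 3.77 × 10^9 = 5.305 × 10^-11 M = 0.0530 nM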